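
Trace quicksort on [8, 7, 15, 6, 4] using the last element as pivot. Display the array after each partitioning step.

Partition 1: pivot=4 at index 0 -> [4, 7, 15, 6, 8]
Partition 2: pivot=8 at index 3 -> [4, 7, 6, 8, 15]
Partition 3: pivot=6 at index 1 -> [4, 6, 7, 8, 15]


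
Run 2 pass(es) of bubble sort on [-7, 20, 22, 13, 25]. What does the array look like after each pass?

After pass 1: [-7, 20, 13, 22, 25] (1 swaps)
After pass 2: [-7, 13, 20, 22, 25] (1 swaps)
Total swaps: 2


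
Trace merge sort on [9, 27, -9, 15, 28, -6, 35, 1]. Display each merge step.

Divide and conquer:
  Merge [9] + [27] -> [9, 27]
  Merge [-9] + [15] -> [-9, 15]
  Merge [9, 27] + [-9, 15] -> [-9, 9, 15, 27]
  Merge [28] + [-6] -> [-6, 28]
  Merge [35] + [1] -> [1, 35]
  Merge [-6, 28] + [1, 35] -> [-6, 1, 28, 35]
  Merge [-9, 9, 15, 27] + [-6, 1, 28, 35] -> [-9, -6, 1, 9, 15, 27, 28, 35]


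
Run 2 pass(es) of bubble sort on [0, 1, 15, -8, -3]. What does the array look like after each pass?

After pass 1: [0, 1, -8, -3, 15] (2 swaps)
After pass 2: [0, -8, -3, 1, 15] (2 swaps)
Total swaps: 4


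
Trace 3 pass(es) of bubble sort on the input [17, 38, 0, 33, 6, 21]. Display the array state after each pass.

After pass 1: [17, 0, 33, 6, 21, 38] (4 swaps)
After pass 2: [0, 17, 6, 21, 33, 38] (3 swaps)
After pass 3: [0, 6, 17, 21, 33, 38] (1 swaps)
Total swaps: 8


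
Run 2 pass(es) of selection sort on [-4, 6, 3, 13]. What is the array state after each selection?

Pass 1: Select minimum -4 at index 0, swap -> [-4, 6, 3, 13]
Pass 2: Select minimum 3 at index 2, swap -> [-4, 3, 6, 13]


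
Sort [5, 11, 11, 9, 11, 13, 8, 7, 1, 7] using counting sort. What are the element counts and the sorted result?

Count array: [0, 1, 0, 0, 0, 1, 0, 2, 1, 1, 0, 3, 0, 1]
(count[i] = number of elements equal to i)
Cumulative count: [0, 1, 1, 1, 1, 2, 2, 4, 5, 6, 6, 9, 9, 10]
Sorted: [1, 5, 7, 7, 8, 9, 11, 11, 11, 13]


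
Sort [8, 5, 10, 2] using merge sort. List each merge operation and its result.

Divide and conquer:
  Merge [8] + [5] -> [5, 8]
  Merge [10] + [2] -> [2, 10]
  Merge [5, 8] + [2, 10] -> [2, 5, 8, 10]


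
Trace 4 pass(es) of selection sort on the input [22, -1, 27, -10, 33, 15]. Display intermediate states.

Pass 1: Select minimum -10 at index 3, swap -> [-10, -1, 27, 22, 33, 15]
Pass 2: Select minimum -1 at index 1, swap -> [-10, -1, 27, 22, 33, 15]
Pass 3: Select minimum 15 at index 5, swap -> [-10, -1, 15, 22, 33, 27]
Pass 4: Select minimum 22 at index 3, swap -> [-10, -1, 15, 22, 33, 27]


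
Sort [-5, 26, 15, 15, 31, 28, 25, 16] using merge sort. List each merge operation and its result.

Divide and conquer:
  Merge [-5] + [26] -> [-5, 26]
  Merge [15] + [15] -> [15, 15]
  Merge [-5, 26] + [15, 15] -> [-5, 15, 15, 26]
  Merge [31] + [28] -> [28, 31]
  Merge [25] + [16] -> [16, 25]
  Merge [28, 31] + [16, 25] -> [16, 25, 28, 31]
  Merge [-5, 15, 15, 26] + [16, 25, 28, 31] -> [-5, 15, 15, 16, 25, 26, 28, 31]


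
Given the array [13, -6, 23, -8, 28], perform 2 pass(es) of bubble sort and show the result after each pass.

After pass 1: [-6, 13, -8, 23, 28] (2 swaps)
After pass 2: [-6, -8, 13, 23, 28] (1 swaps)
Total swaps: 3


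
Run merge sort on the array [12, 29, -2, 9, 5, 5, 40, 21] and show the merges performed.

Divide and conquer:
  Merge [12] + [29] -> [12, 29]
  Merge [-2] + [9] -> [-2, 9]
  Merge [12, 29] + [-2, 9] -> [-2, 9, 12, 29]
  Merge [5] + [5] -> [5, 5]
  Merge [40] + [21] -> [21, 40]
  Merge [5, 5] + [21, 40] -> [5, 5, 21, 40]
  Merge [-2, 9, 12, 29] + [5, 5, 21, 40] -> [-2, 5, 5, 9, 12, 21, 29, 40]


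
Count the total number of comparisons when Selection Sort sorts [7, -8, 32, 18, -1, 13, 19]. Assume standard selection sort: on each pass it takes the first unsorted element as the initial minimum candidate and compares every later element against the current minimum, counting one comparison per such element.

Pass 1: scan indices 1..6 for the minimum = 6 comparison(s); min is -8, place at index 0 -> [-8, 7, 32, 18, -1, 13, 19]
Pass 2: scan indices 2..6 for the minimum = 5 comparison(s); min is -1, place at index 1 -> [-8, -1, 32, 18, 7, 13, 19]
Pass 3: scan indices 3..6 for the minimum = 4 comparison(s); min is 7, place at index 2 -> [-8, -1, 7, 18, 32, 13, 19]
Pass 4: scan indices 4..6 for the minimum = 3 comparison(s); min is 13, place at index 3 -> [-8, -1, 7, 13, 32, 18, 19]
Pass 5: scan indices 5..6 for the minimum = 2 comparison(s); min is 18, place at index 4 -> [-8, -1, 7, 13, 18, 32, 19]
Pass 6: scan indices 6..6 for the minimum = 1 comparison(s); min is 19, place at index 5 -> [-8, -1, 7, 13, 18, 19, 32]
Selection sort always scans the whole unsorted suffix, so the count is (n-1) + (n-2) + ... + 1 = n(n-1)/2 = 7*6/2 = 21 regardless of the input order.
Total comparisons: 6 + 5 + 4 + 3 + 2 + 1 = 21


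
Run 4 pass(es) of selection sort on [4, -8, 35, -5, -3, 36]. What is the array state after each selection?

Pass 1: Select minimum -8 at index 1, swap -> [-8, 4, 35, -5, -3, 36]
Pass 2: Select minimum -5 at index 3, swap -> [-8, -5, 35, 4, -3, 36]
Pass 3: Select minimum -3 at index 4, swap -> [-8, -5, -3, 4, 35, 36]
Pass 4: Select minimum 4 at index 3, swap -> [-8, -5, -3, 4, 35, 36]


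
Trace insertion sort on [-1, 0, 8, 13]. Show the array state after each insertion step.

First element -1 is already 'sorted'
Insert 0: shifted 0 elements -> [-1, 0, 8, 13]
Insert 8: shifted 0 elements -> [-1, 0, 8, 13]
Insert 13: shifted 0 elements -> [-1, 0, 8, 13]


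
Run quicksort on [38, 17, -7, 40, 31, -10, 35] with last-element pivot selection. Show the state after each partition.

Partition 1: pivot=35 at index 4 -> [17, -7, 31, -10, 35, 40, 38]
Partition 2: pivot=-10 at index 0 -> [-10, -7, 31, 17, 35, 40, 38]
Partition 3: pivot=17 at index 2 -> [-10, -7, 17, 31, 35, 40, 38]
Partition 4: pivot=38 at index 5 -> [-10, -7, 17, 31, 35, 38, 40]


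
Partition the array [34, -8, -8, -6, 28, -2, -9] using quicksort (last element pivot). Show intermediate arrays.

Partition 1: pivot=-9 at index 0 -> [-9, -8, -8, -6, 28, -2, 34]
Partition 2: pivot=34 at index 6 -> [-9, -8, -8, -6, 28, -2, 34]
Partition 3: pivot=-2 at index 4 -> [-9, -8, -8, -6, -2, 28, 34]
Partition 4: pivot=-6 at index 3 -> [-9, -8, -8, -6, -2, 28, 34]
Partition 5: pivot=-8 at index 2 -> [-9, -8, -8, -6, -2, 28, 34]


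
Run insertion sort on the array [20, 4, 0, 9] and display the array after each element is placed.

First element 20 is already 'sorted'
Insert 4: shifted 1 elements -> [4, 20, 0, 9]
Insert 0: shifted 2 elements -> [0, 4, 20, 9]
Insert 9: shifted 1 elements -> [0, 4, 9, 20]


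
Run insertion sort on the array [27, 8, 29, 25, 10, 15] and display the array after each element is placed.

First element 27 is already 'sorted'
Insert 8: shifted 1 elements -> [8, 27, 29, 25, 10, 15]
Insert 29: shifted 0 elements -> [8, 27, 29, 25, 10, 15]
Insert 25: shifted 2 elements -> [8, 25, 27, 29, 10, 15]
Insert 10: shifted 3 elements -> [8, 10, 25, 27, 29, 15]
Insert 15: shifted 3 elements -> [8, 10, 15, 25, 27, 29]


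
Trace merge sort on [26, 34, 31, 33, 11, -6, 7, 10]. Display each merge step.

Divide and conquer:
  Merge [26] + [34] -> [26, 34]
  Merge [31] + [33] -> [31, 33]
  Merge [26, 34] + [31, 33] -> [26, 31, 33, 34]
  Merge [11] + [-6] -> [-6, 11]
  Merge [7] + [10] -> [7, 10]
  Merge [-6, 11] + [7, 10] -> [-6, 7, 10, 11]
  Merge [26, 31, 33, 34] + [-6, 7, 10, 11] -> [-6, 7, 10, 11, 26, 31, 33, 34]


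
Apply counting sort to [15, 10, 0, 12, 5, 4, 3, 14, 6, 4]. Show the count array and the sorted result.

Count array: [1, 0, 0, 1, 2, 1, 1, 0, 0, 0, 1, 0, 1, 0, 1, 1]
(count[i] = number of elements equal to i)
Cumulative count: [1, 1, 1, 2, 4, 5, 6, 6, 6, 6, 7, 7, 8, 8, 9, 10]
Sorted: [0, 3, 4, 4, 5, 6, 10, 12, 14, 15]


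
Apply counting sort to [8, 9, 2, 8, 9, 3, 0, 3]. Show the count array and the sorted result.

Count array: [1, 0, 1, 2, 0, 0, 0, 0, 2, 2]
(count[i] = number of elements equal to i)
Cumulative count: [1, 1, 2, 4, 4, 4, 4, 4, 6, 8]
Sorted: [0, 2, 3, 3, 8, 8, 9, 9]


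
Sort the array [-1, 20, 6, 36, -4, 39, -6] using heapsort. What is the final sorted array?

Build heap: [39, 36, 6, 20, -4, -1, -6]
Extract 39: [36, 20, 6, -6, -4, -1, 39]
Extract 36: [20, -1, 6, -6, -4, 36, 39]
Extract 20: [6, -1, -4, -6, 20, 36, 39]
Extract 6: [-1, -6, -4, 6, 20, 36, 39]
Extract -1: [-4, -6, -1, 6, 20, 36, 39]
Extract -4: [-6, -4, -1, 6, 20, 36, 39]


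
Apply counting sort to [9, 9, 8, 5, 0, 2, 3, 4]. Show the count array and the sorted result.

Count array: [1, 0, 1, 1, 1, 1, 0, 0, 1, 2]
(count[i] = number of elements equal to i)
Cumulative count: [1, 1, 2, 3, 4, 5, 5, 5, 6, 8]
Sorted: [0, 2, 3, 4, 5, 8, 9, 9]


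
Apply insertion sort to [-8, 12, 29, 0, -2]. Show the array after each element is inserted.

First element -8 is already 'sorted'
Insert 12: shifted 0 elements -> [-8, 12, 29, 0, -2]
Insert 29: shifted 0 elements -> [-8, 12, 29, 0, -2]
Insert 0: shifted 2 elements -> [-8, 0, 12, 29, -2]
Insert -2: shifted 3 elements -> [-8, -2, 0, 12, 29]


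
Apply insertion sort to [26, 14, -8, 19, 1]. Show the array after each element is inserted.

First element 26 is already 'sorted'
Insert 14: shifted 1 elements -> [14, 26, -8, 19, 1]
Insert -8: shifted 2 elements -> [-8, 14, 26, 19, 1]
Insert 19: shifted 1 elements -> [-8, 14, 19, 26, 1]
Insert 1: shifted 3 elements -> [-8, 1, 14, 19, 26]


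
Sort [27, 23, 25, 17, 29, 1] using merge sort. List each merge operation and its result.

Divide and conquer:
  Merge [23] + [25] -> [23, 25]
  Merge [27] + [23, 25] -> [23, 25, 27]
  Merge [29] + [1] -> [1, 29]
  Merge [17] + [1, 29] -> [1, 17, 29]
  Merge [23, 25, 27] + [1, 17, 29] -> [1, 17, 23, 25, 27, 29]


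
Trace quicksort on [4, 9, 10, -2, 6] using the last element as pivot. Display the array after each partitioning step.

Partition 1: pivot=6 at index 2 -> [4, -2, 6, 9, 10]
Partition 2: pivot=-2 at index 0 -> [-2, 4, 6, 9, 10]
Partition 3: pivot=10 at index 4 -> [-2, 4, 6, 9, 10]


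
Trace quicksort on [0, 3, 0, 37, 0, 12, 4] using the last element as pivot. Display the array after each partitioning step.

Partition 1: pivot=4 at index 4 -> [0, 3, 0, 0, 4, 12, 37]
Partition 2: pivot=0 at index 2 -> [0, 0, 0, 3, 4, 12, 37]
Partition 3: pivot=0 at index 1 -> [0, 0, 0, 3, 4, 12, 37]
Partition 4: pivot=37 at index 6 -> [0, 0, 0, 3, 4, 12, 37]


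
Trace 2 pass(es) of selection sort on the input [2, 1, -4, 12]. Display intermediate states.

Pass 1: Select minimum -4 at index 2, swap -> [-4, 1, 2, 12]
Pass 2: Select minimum 1 at index 1, swap -> [-4, 1, 2, 12]


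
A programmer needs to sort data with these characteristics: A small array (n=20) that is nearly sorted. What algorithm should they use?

Best choice: Insertion sort
Reason: Insertion sort is O(n) for nearly sorted arrays and has low overhead


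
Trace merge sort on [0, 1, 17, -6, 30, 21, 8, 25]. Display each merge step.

Divide and conquer:
  Merge [0] + [1] -> [0, 1]
  Merge [17] + [-6] -> [-6, 17]
  Merge [0, 1] + [-6, 17] -> [-6, 0, 1, 17]
  Merge [30] + [21] -> [21, 30]
  Merge [8] + [25] -> [8, 25]
  Merge [21, 30] + [8, 25] -> [8, 21, 25, 30]
  Merge [-6, 0, 1, 17] + [8, 21, 25, 30] -> [-6, 0, 1, 8, 17, 21, 25, 30]


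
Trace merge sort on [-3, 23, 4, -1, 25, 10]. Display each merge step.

Divide and conquer:
  Merge [23] + [4] -> [4, 23]
  Merge [-3] + [4, 23] -> [-3, 4, 23]
  Merge [25] + [10] -> [10, 25]
  Merge [-1] + [10, 25] -> [-1, 10, 25]
  Merge [-3, 4, 23] + [-1, 10, 25] -> [-3, -1, 4, 10, 23, 25]


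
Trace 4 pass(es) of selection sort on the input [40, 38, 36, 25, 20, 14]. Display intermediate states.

Pass 1: Select minimum 14 at index 5, swap -> [14, 38, 36, 25, 20, 40]
Pass 2: Select minimum 20 at index 4, swap -> [14, 20, 36, 25, 38, 40]
Pass 3: Select minimum 25 at index 3, swap -> [14, 20, 25, 36, 38, 40]
Pass 4: Select minimum 36 at index 3, swap -> [14, 20, 25, 36, 38, 40]


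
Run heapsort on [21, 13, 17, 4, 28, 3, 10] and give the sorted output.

Build heap: [28, 21, 17, 4, 13, 3, 10]
Extract 28: [21, 13, 17, 4, 10, 3, 28]
Extract 21: [17, 13, 3, 4, 10, 21, 28]
Extract 17: [13, 10, 3, 4, 17, 21, 28]
Extract 13: [10, 4, 3, 13, 17, 21, 28]
Extract 10: [4, 3, 10, 13, 17, 21, 28]
Extract 4: [3, 4, 10, 13, 17, 21, 28]


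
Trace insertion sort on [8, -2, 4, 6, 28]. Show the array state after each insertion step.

First element 8 is already 'sorted'
Insert -2: shifted 1 elements -> [-2, 8, 4, 6, 28]
Insert 4: shifted 1 elements -> [-2, 4, 8, 6, 28]
Insert 6: shifted 1 elements -> [-2, 4, 6, 8, 28]
Insert 28: shifted 0 elements -> [-2, 4, 6, 8, 28]


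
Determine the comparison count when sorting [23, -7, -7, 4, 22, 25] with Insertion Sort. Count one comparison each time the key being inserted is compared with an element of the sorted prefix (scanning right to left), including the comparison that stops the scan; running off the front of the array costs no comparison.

Insert -7: 23 > -7 (shift), reached front = 1 comparison(s) -> [-7, 23, -7, 4, 22, 25]
Insert -7: 23 > -7 (shift), -7 <= -7 (stop) = 2 comparison(s) -> [-7, -7, 23, 4, 22, 25]
Insert 4: 23 > 4 (shift), -7 <= 4 (stop) = 2 comparison(s) -> [-7, -7, 4, 23, 22, 25]
Insert 22: 23 > 22 (shift), 4 <= 22 (stop) = 2 comparison(s) -> [-7, -7, 4, 22, 23, 25]
Insert 25: 23 <= 25 (stop) = 1 comparison(s) -> [-7, -7, 4, 22, 23, 25]
Total comparisons: 1 + 2 + 2 + 2 + 1 = 8


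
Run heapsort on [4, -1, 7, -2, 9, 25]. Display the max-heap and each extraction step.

Build heap: [25, 9, 7, -2, -1, 4]
Extract 25: [9, 4, 7, -2, -1, 25]
Extract 9: [7, 4, -1, -2, 9, 25]
Extract 7: [4, -2, -1, 7, 9, 25]
Extract 4: [-1, -2, 4, 7, 9, 25]
Extract -1: [-2, -1, 4, 7, 9, 25]


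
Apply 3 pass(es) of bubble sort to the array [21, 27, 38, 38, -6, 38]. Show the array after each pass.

After pass 1: [21, 27, 38, -6, 38, 38] (1 swaps)
After pass 2: [21, 27, -6, 38, 38, 38] (1 swaps)
After pass 3: [21, -6, 27, 38, 38, 38] (1 swaps)
Total swaps: 3


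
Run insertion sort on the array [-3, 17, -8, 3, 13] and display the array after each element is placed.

First element -3 is already 'sorted'
Insert 17: shifted 0 elements -> [-3, 17, -8, 3, 13]
Insert -8: shifted 2 elements -> [-8, -3, 17, 3, 13]
Insert 3: shifted 1 elements -> [-8, -3, 3, 17, 13]
Insert 13: shifted 1 elements -> [-8, -3, 3, 13, 17]


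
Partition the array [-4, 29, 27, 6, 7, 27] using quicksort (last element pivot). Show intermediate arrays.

Partition 1: pivot=27 at index 4 -> [-4, 27, 6, 7, 27, 29]
Partition 2: pivot=7 at index 2 -> [-4, 6, 7, 27, 27, 29]
Partition 3: pivot=6 at index 1 -> [-4, 6, 7, 27, 27, 29]


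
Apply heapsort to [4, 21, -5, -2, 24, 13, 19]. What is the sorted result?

Build heap: [24, 21, 19, -2, 4, 13, -5]
Extract 24: [21, 4, 19, -2, -5, 13, 24]
Extract 21: [19, 4, 13, -2, -5, 21, 24]
Extract 19: [13, 4, -5, -2, 19, 21, 24]
Extract 13: [4, -2, -5, 13, 19, 21, 24]
Extract 4: [-2, -5, 4, 13, 19, 21, 24]
Extract -2: [-5, -2, 4, 13, 19, 21, 24]


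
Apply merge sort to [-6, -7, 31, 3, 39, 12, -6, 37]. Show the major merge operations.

Divide and conquer:
  Merge [-6] + [-7] -> [-7, -6]
  Merge [31] + [3] -> [3, 31]
  Merge [-7, -6] + [3, 31] -> [-7, -6, 3, 31]
  Merge [39] + [12] -> [12, 39]
  Merge [-6] + [37] -> [-6, 37]
  Merge [12, 39] + [-6, 37] -> [-6, 12, 37, 39]
  Merge [-7, -6, 3, 31] + [-6, 12, 37, 39] -> [-7, -6, -6, 3, 12, 31, 37, 39]


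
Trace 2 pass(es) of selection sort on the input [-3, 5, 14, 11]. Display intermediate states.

Pass 1: Select minimum -3 at index 0, swap -> [-3, 5, 14, 11]
Pass 2: Select minimum 5 at index 1, swap -> [-3, 5, 14, 11]


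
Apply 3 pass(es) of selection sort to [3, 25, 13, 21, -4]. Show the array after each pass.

Pass 1: Select minimum -4 at index 4, swap -> [-4, 25, 13, 21, 3]
Pass 2: Select minimum 3 at index 4, swap -> [-4, 3, 13, 21, 25]
Pass 3: Select minimum 13 at index 2, swap -> [-4, 3, 13, 21, 25]


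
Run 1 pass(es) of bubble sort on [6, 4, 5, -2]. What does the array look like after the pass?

After pass 1: [4, 5, -2, 6] (3 swaps)
Total swaps: 3


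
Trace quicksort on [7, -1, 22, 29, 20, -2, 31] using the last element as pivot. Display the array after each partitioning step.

Partition 1: pivot=31 at index 6 -> [7, -1, 22, 29, 20, -2, 31]
Partition 2: pivot=-2 at index 0 -> [-2, -1, 22, 29, 20, 7, 31]
Partition 3: pivot=7 at index 2 -> [-2, -1, 7, 29, 20, 22, 31]
Partition 4: pivot=22 at index 4 -> [-2, -1, 7, 20, 22, 29, 31]


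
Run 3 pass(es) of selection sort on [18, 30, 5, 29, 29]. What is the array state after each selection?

Pass 1: Select minimum 5 at index 2, swap -> [5, 30, 18, 29, 29]
Pass 2: Select minimum 18 at index 2, swap -> [5, 18, 30, 29, 29]
Pass 3: Select minimum 29 at index 3, swap -> [5, 18, 29, 30, 29]


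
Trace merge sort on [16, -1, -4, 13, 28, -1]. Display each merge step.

Divide and conquer:
  Merge [-1] + [-4] -> [-4, -1]
  Merge [16] + [-4, -1] -> [-4, -1, 16]
  Merge [28] + [-1] -> [-1, 28]
  Merge [13] + [-1, 28] -> [-1, 13, 28]
  Merge [-4, -1, 16] + [-1, 13, 28] -> [-4, -1, -1, 13, 16, 28]


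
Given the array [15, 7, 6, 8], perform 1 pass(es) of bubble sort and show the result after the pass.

After pass 1: [7, 6, 8, 15] (3 swaps)
Total swaps: 3


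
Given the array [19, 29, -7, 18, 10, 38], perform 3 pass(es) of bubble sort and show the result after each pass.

After pass 1: [19, -7, 18, 10, 29, 38] (3 swaps)
After pass 2: [-7, 18, 10, 19, 29, 38] (3 swaps)
After pass 3: [-7, 10, 18, 19, 29, 38] (1 swaps)
Total swaps: 7


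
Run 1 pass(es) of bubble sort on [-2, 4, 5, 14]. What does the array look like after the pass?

After pass 1: [-2, 4, 5, 14] (0 swaps)
Total swaps: 0


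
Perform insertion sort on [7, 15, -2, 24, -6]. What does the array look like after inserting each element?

First element 7 is already 'sorted'
Insert 15: shifted 0 elements -> [7, 15, -2, 24, -6]
Insert -2: shifted 2 elements -> [-2, 7, 15, 24, -6]
Insert 24: shifted 0 elements -> [-2, 7, 15, 24, -6]
Insert -6: shifted 4 elements -> [-6, -2, 7, 15, 24]


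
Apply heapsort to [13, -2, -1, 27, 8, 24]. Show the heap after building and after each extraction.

Build heap: [27, 13, 24, -2, 8, -1]
Extract 27: [24, 13, -1, -2, 8, 27]
Extract 24: [13, 8, -1, -2, 24, 27]
Extract 13: [8, -2, -1, 13, 24, 27]
Extract 8: [-1, -2, 8, 13, 24, 27]
Extract -1: [-2, -1, 8, 13, 24, 27]


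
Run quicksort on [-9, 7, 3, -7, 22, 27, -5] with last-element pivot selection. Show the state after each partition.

Partition 1: pivot=-5 at index 2 -> [-9, -7, -5, 7, 22, 27, 3]
Partition 2: pivot=-7 at index 1 -> [-9, -7, -5, 7, 22, 27, 3]
Partition 3: pivot=3 at index 3 -> [-9, -7, -5, 3, 22, 27, 7]
Partition 4: pivot=7 at index 4 -> [-9, -7, -5, 3, 7, 27, 22]
Partition 5: pivot=22 at index 5 -> [-9, -7, -5, 3, 7, 22, 27]


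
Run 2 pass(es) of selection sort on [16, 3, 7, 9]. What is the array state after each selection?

Pass 1: Select minimum 3 at index 1, swap -> [3, 16, 7, 9]
Pass 2: Select minimum 7 at index 2, swap -> [3, 7, 16, 9]


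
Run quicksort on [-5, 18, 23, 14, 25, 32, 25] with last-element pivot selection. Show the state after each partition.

Partition 1: pivot=25 at index 5 -> [-5, 18, 23, 14, 25, 25, 32]
Partition 2: pivot=25 at index 4 -> [-5, 18, 23, 14, 25, 25, 32]
Partition 3: pivot=14 at index 1 -> [-5, 14, 23, 18, 25, 25, 32]
Partition 4: pivot=18 at index 2 -> [-5, 14, 18, 23, 25, 25, 32]


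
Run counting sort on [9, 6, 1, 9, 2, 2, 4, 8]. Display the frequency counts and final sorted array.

Count array: [0, 1, 2, 0, 1, 0, 1, 0, 1, 2]
(count[i] = number of elements equal to i)
Cumulative count: [0, 1, 3, 3, 4, 4, 5, 5, 6, 8]
Sorted: [1, 2, 2, 4, 6, 8, 9, 9]


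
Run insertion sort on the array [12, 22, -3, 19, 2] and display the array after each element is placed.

First element 12 is already 'sorted'
Insert 22: shifted 0 elements -> [12, 22, -3, 19, 2]
Insert -3: shifted 2 elements -> [-3, 12, 22, 19, 2]
Insert 19: shifted 1 elements -> [-3, 12, 19, 22, 2]
Insert 2: shifted 3 elements -> [-3, 2, 12, 19, 22]


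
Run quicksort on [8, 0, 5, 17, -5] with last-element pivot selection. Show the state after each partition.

Partition 1: pivot=-5 at index 0 -> [-5, 0, 5, 17, 8]
Partition 2: pivot=8 at index 3 -> [-5, 0, 5, 8, 17]
Partition 3: pivot=5 at index 2 -> [-5, 0, 5, 8, 17]


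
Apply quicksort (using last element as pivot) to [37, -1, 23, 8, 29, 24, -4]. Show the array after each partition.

Partition 1: pivot=-4 at index 0 -> [-4, -1, 23, 8, 29, 24, 37]
Partition 2: pivot=37 at index 6 -> [-4, -1, 23, 8, 29, 24, 37]
Partition 3: pivot=24 at index 4 -> [-4, -1, 23, 8, 24, 29, 37]
Partition 4: pivot=8 at index 2 -> [-4, -1, 8, 23, 24, 29, 37]


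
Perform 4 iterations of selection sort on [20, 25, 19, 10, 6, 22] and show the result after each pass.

Pass 1: Select minimum 6 at index 4, swap -> [6, 25, 19, 10, 20, 22]
Pass 2: Select minimum 10 at index 3, swap -> [6, 10, 19, 25, 20, 22]
Pass 3: Select minimum 19 at index 2, swap -> [6, 10, 19, 25, 20, 22]
Pass 4: Select minimum 20 at index 4, swap -> [6, 10, 19, 20, 25, 22]


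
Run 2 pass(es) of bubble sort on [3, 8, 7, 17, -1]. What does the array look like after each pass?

After pass 1: [3, 7, 8, -1, 17] (2 swaps)
After pass 2: [3, 7, -1, 8, 17] (1 swaps)
Total swaps: 3


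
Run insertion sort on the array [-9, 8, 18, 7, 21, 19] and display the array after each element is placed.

First element -9 is already 'sorted'
Insert 8: shifted 0 elements -> [-9, 8, 18, 7, 21, 19]
Insert 18: shifted 0 elements -> [-9, 8, 18, 7, 21, 19]
Insert 7: shifted 2 elements -> [-9, 7, 8, 18, 21, 19]
Insert 21: shifted 0 elements -> [-9, 7, 8, 18, 21, 19]
Insert 19: shifted 1 elements -> [-9, 7, 8, 18, 19, 21]


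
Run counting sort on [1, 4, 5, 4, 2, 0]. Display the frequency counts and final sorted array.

Count array: [1, 1, 1, 0, 2, 1]
(count[i] = number of elements equal to i)
Cumulative count: [1, 2, 3, 3, 5, 6]
Sorted: [0, 1, 2, 4, 4, 5]


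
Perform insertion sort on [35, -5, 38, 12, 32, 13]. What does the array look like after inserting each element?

First element 35 is already 'sorted'
Insert -5: shifted 1 elements -> [-5, 35, 38, 12, 32, 13]
Insert 38: shifted 0 elements -> [-5, 35, 38, 12, 32, 13]
Insert 12: shifted 2 elements -> [-5, 12, 35, 38, 32, 13]
Insert 32: shifted 2 elements -> [-5, 12, 32, 35, 38, 13]
Insert 13: shifted 3 elements -> [-5, 12, 13, 32, 35, 38]


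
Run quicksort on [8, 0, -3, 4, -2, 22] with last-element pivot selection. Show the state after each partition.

Partition 1: pivot=22 at index 5 -> [8, 0, -3, 4, -2, 22]
Partition 2: pivot=-2 at index 1 -> [-3, -2, 8, 4, 0, 22]
Partition 3: pivot=0 at index 2 -> [-3, -2, 0, 4, 8, 22]
Partition 4: pivot=8 at index 4 -> [-3, -2, 0, 4, 8, 22]


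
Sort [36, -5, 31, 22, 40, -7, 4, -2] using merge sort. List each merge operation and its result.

Divide and conquer:
  Merge [36] + [-5] -> [-5, 36]
  Merge [31] + [22] -> [22, 31]
  Merge [-5, 36] + [22, 31] -> [-5, 22, 31, 36]
  Merge [40] + [-7] -> [-7, 40]
  Merge [4] + [-2] -> [-2, 4]
  Merge [-7, 40] + [-2, 4] -> [-7, -2, 4, 40]
  Merge [-5, 22, 31, 36] + [-7, -2, 4, 40] -> [-7, -5, -2, 4, 22, 31, 36, 40]


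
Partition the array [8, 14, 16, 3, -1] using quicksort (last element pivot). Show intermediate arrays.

Partition 1: pivot=-1 at index 0 -> [-1, 14, 16, 3, 8]
Partition 2: pivot=8 at index 2 -> [-1, 3, 8, 14, 16]
Partition 3: pivot=16 at index 4 -> [-1, 3, 8, 14, 16]


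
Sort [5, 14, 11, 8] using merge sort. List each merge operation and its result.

Divide and conquer:
  Merge [5] + [14] -> [5, 14]
  Merge [11] + [8] -> [8, 11]
  Merge [5, 14] + [8, 11] -> [5, 8, 11, 14]


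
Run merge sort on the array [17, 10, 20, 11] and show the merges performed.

Divide and conquer:
  Merge [17] + [10] -> [10, 17]
  Merge [20] + [11] -> [11, 20]
  Merge [10, 17] + [11, 20] -> [10, 11, 17, 20]


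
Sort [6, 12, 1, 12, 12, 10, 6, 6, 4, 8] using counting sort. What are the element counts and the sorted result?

Count array: [0, 1, 0, 0, 1, 0, 3, 0, 1, 0, 1, 0, 3]
(count[i] = number of elements equal to i)
Cumulative count: [0, 1, 1, 1, 2, 2, 5, 5, 6, 6, 7, 7, 10]
Sorted: [1, 4, 6, 6, 6, 8, 10, 12, 12, 12]


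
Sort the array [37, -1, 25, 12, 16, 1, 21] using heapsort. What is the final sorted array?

Build heap: [37, 16, 25, 12, -1, 1, 21]
Extract 37: [25, 16, 21, 12, -1, 1, 37]
Extract 25: [21, 16, 1, 12, -1, 25, 37]
Extract 21: [16, 12, 1, -1, 21, 25, 37]
Extract 16: [12, -1, 1, 16, 21, 25, 37]
Extract 12: [1, -1, 12, 16, 21, 25, 37]
Extract 1: [-1, 1, 12, 16, 21, 25, 37]


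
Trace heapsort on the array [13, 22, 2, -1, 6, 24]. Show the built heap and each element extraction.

Build heap: [24, 22, 13, -1, 6, 2]
Extract 24: [22, 6, 13, -1, 2, 24]
Extract 22: [13, 6, 2, -1, 22, 24]
Extract 13: [6, -1, 2, 13, 22, 24]
Extract 6: [2, -1, 6, 13, 22, 24]
Extract 2: [-1, 2, 6, 13, 22, 24]


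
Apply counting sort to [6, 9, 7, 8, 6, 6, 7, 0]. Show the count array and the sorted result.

Count array: [1, 0, 0, 0, 0, 0, 3, 2, 1, 1]
(count[i] = number of elements equal to i)
Cumulative count: [1, 1, 1, 1, 1, 1, 4, 6, 7, 8]
Sorted: [0, 6, 6, 6, 7, 7, 8, 9]


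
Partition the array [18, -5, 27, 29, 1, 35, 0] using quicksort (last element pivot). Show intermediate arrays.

Partition 1: pivot=0 at index 1 -> [-5, 0, 27, 29, 1, 35, 18]
Partition 2: pivot=18 at index 3 -> [-5, 0, 1, 18, 27, 35, 29]
Partition 3: pivot=29 at index 5 -> [-5, 0, 1, 18, 27, 29, 35]


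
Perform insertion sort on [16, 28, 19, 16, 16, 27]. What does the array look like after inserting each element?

First element 16 is already 'sorted'
Insert 28: shifted 0 elements -> [16, 28, 19, 16, 16, 27]
Insert 19: shifted 1 elements -> [16, 19, 28, 16, 16, 27]
Insert 16: shifted 2 elements -> [16, 16, 19, 28, 16, 27]
Insert 16: shifted 2 elements -> [16, 16, 16, 19, 28, 27]
Insert 27: shifted 1 elements -> [16, 16, 16, 19, 27, 28]


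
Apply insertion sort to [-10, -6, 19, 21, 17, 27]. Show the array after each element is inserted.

First element -10 is already 'sorted'
Insert -6: shifted 0 elements -> [-10, -6, 19, 21, 17, 27]
Insert 19: shifted 0 elements -> [-10, -6, 19, 21, 17, 27]
Insert 21: shifted 0 elements -> [-10, -6, 19, 21, 17, 27]
Insert 17: shifted 2 elements -> [-10, -6, 17, 19, 21, 27]
Insert 27: shifted 0 elements -> [-10, -6, 17, 19, 21, 27]


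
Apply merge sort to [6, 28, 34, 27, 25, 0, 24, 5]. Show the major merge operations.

Divide and conquer:
  Merge [6] + [28] -> [6, 28]
  Merge [34] + [27] -> [27, 34]
  Merge [6, 28] + [27, 34] -> [6, 27, 28, 34]
  Merge [25] + [0] -> [0, 25]
  Merge [24] + [5] -> [5, 24]
  Merge [0, 25] + [5, 24] -> [0, 5, 24, 25]
  Merge [6, 27, 28, 34] + [0, 5, 24, 25] -> [0, 5, 6, 24, 25, 27, 28, 34]


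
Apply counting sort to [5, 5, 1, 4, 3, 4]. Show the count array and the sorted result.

Count array: [0, 1, 0, 1, 2, 2]
(count[i] = number of elements equal to i)
Cumulative count: [0, 1, 1, 2, 4, 6]
Sorted: [1, 3, 4, 4, 5, 5]


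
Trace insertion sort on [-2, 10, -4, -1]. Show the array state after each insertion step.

First element -2 is already 'sorted'
Insert 10: shifted 0 elements -> [-2, 10, -4, -1]
Insert -4: shifted 2 elements -> [-4, -2, 10, -1]
Insert -1: shifted 1 elements -> [-4, -2, -1, 10]


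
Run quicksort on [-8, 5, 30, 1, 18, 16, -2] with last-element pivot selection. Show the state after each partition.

Partition 1: pivot=-2 at index 1 -> [-8, -2, 30, 1, 18, 16, 5]
Partition 2: pivot=5 at index 3 -> [-8, -2, 1, 5, 18, 16, 30]
Partition 3: pivot=30 at index 6 -> [-8, -2, 1, 5, 18, 16, 30]
Partition 4: pivot=16 at index 4 -> [-8, -2, 1, 5, 16, 18, 30]


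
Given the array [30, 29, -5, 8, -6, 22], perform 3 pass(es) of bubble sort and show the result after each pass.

After pass 1: [29, -5, 8, -6, 22, 30] (5 swaps)
After pass 2: [-5, 8, -6, 22, 29, 30] (4 swaps)
After pass 3: [-5, -6, 8, 22, 29, 30] (1 swaps)
Total swaps: 10


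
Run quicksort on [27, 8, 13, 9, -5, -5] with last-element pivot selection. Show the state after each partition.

Partition 1: pivot=-5 at index 1 -> [-5, -5, 13, 9, 27, 8]
Partition 2: pivot=8 at index 2 -> [-5, -5, 8, 9, 27, 13]
Partition 3: pivot=13 at index 4 -> [-5, -5, 8, 9, 13, 27]


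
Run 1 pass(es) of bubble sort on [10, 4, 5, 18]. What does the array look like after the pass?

After pass 1: [4, 5, 10, 18] (2 swaps)
Total swaps: 2


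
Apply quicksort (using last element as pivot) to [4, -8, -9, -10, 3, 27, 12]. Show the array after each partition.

Partition 1: pivot=12 at index 5 -> [4, -8, -9, -10, 3, 12, 27]
Partition 2: pivot=3 at index 3 -> [-8, -9, -10, 3, 4, 12, 27]
Partition 3: pivot=-10 at index 0 -> [-10, -9, -8, 3, 4, 12, 27]
Partition 4: pivot=-8 at index 2 -> [-10, -9, -8, 3, 4, 12, 27]


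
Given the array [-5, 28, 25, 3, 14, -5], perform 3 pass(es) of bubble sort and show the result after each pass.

After pass 1: [-5, 25, 3, 14, -5, 28] (4 swaps)
After pass 2: [-5, 3, 14, -5, 25, 28] (3 swaps)
After pass 3: [-5, 3, -5, 14, 25, 28] (1 swaps)
Total swaps: 8


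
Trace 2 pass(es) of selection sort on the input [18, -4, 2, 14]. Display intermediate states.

Pass 1: Select minimum -4 at index 1, swap -> [-4, 18, 2, 14]
Pass 2: Select minimum 2 at index 2, swap -> [-4, 2, 18, 14]


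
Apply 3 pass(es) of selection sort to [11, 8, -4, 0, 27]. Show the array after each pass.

Pass 1: Select minimum -4 at index 2, swap -> [-4, 8, 11, 0, 27]
Pass 2: Select minimum 0 at index 3, swap -> [-4, 0, 11, 8, 27]
Pass 3: Select minimum 8 at index 3, swap -> [-4, 0, 8, 11, 27]


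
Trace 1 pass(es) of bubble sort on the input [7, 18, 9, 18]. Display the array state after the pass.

After pass 1: [7, 9, 18, 18] (1 swaps)
Total swaps: 1


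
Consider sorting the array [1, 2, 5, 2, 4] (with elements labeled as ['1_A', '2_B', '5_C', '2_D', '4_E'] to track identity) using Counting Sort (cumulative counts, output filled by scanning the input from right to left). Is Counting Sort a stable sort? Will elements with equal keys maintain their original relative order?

Trace Counting Sort on the labeled array (the key is the number; the letter only tracks identity):
  Counts for values 0..5: [0, 1, 2, 0, 1, 1]
  Cumulative counts: [0, 1, 3, 3, 4, 5]
  Scan right to left: place 4_E at output index 3
  Scan right to left: place 2_D at output index 2
  Scan right to left: place 5_C at output index 4
  Scan right to left: place 2_B at output index 1
  Scan right to left: place 1_A at output index 0
  Output: [1_A, 2_B, 2_D, 4_E, 5_C]
Equal keys:
  value 2: originally 2_B, 2_D; after sorting 2_B, 2_D -> order preserved
All equal keys kept their original relative order. Counting Sort is stable: scanning the input right to left with decreasing cumulative counts places later duplicates at later output positions.
Answer: Stable


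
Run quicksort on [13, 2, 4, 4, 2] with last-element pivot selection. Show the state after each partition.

Partition 1: pivot=2 at index 1 -> [2, 2, 4, 4, 13]
Partition 2: pivot=13 at index 4 -> [2, 2, 4, 4, 13]
Partition 3: pivot=4 at index 3 -> [2, 2, 4, 4, 13]


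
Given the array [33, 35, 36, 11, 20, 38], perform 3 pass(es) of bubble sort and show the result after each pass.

After pass 1: [33, 35, 11, 20, 36, 38] (2 swaps)
After pass 2: [33, 11, 20, 35, 36, 38] (2 swaps)
After pass 3: [11, 20, 33, 35, 36, 38] (2 swaps)
Total swaps: 6


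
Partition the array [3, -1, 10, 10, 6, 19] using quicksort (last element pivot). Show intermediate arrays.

Partition 1: pivot=19 at index 5 -> [3, -1, 10, 10, 6, 19]
Partition 2: pivot=6 at index 2 -> [3, -1, 6, 10, 10, 19]
Partition 3: pivot=-1 at index 0 -> [-1, 3, 6, 10, 10, 19]
Partition 4: pivot=10 at index 4 -> [-1, 3, 6, 10, 10, 19]


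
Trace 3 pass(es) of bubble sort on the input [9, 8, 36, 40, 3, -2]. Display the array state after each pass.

After pass 1: [8, 9, 36, 3, -2, 40] (3 swaps)
After pass 2: [8, 9, 3, -2, 36, 40] (2 swaps)
After pass 3: [8, 3, -2, 9, 36, 40] (2 swaps)
Total swaps: 7


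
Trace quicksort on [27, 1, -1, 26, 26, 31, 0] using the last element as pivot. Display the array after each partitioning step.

Partition 1: pivot=0 at index 1 -> [-1, 0, 27, 26, 26, 31, 1]
Partition 2: pivot=1 at index 2 -> [-1, 0, 1, 26, 26, 31, 27]
Partition 3: pivot=27 at index 5 -> [-1, 0, 1, 26, 26, 27, 31]
Partition 4: pivot=26 at index 4 -> [-1, 0, 1, 26, 26, 27, 31]


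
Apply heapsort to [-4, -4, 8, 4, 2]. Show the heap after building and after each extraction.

Build heap: [8, 4, -4, -4, 2]
Extract 8: [4, 2, -4, -4, 8]
Extract 4: [2, -4, -4, 4, 8]
Extract 2: [-4, -4, 2, 4, 8]
Extract -4: [-4, -4, 2, 4, 8]


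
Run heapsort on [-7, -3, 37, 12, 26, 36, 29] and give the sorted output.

Build heap: [37, 26, 36, 12, -3, -7, 29]
Extract 37: [36, 26, 29, 12, -3, -7, 37]
Extract 36: [29, 26, -7, 12, -3, 36, 37]
Extract 29: [26, 12, -7, -3, 29, 36, 37]
Extract 26: [12, -3, -7, 26, 29, 36, 37]
Extract 12: [-3, -7, 12, 26, 29, 36, 37]
Extract -3: [-7, -3, 12, 26, 29, 36, 37]


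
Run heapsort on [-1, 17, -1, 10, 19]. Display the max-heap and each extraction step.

Build heap: [19, 17, -1, 10, -1]
Extract 19: [17, 10, -1, -1, 19]
Extract 17: [10, -1, -1, 17, 19]
Extract 10: [-1, -1, 10, 17, 19]
Extract -1: [-1, -1, 10, 17, 19]


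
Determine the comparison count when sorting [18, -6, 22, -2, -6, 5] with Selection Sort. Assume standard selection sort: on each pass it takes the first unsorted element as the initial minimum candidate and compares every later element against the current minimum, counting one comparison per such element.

Pass 1: scan indices 1..5 for the minimum = 5 comparison(s); min is -6, place at index 0 -> [-6, 18, 22, -2, -6, 5]
Pass 2: scan indices 2..5 for the minimum = 4 comparison(s); min is -6, place at index 1 -> [-6, -6, 22, -2, 18, 5]
Pass 3: scan indices 3..5 for the minimum = 3 comparison(s); min is -2, place at index 2 -> [-6, -6, -2, 22, 18, 5]
Pass 4: scan indices 4..5 for the minimum = 2 comparison(s); min is 5, place at index 3 -> [-6, -6, -2, 5, 18, 22]
Pass 5: scan indices 5..5 for the minimum = 1 comparison(s); min is 18, place at index 4 -> [-6, -6, -2, 5, 18, 22]
Selection sort always scans the whole unsorted suffix, so the count is (n-1) + (n-2) + ... + 1 = n(n-1)/2 = 6*5/2 = 15 regardless of the input order.
Total comparisons: 5 + 4 + 3 + 2 + 1 = 15


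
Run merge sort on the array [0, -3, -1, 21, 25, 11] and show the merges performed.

Divide and conquer:
  Merge [-3] + [-1] -> [-3, -1]
  Merge [0] + [-3, -1] -> [-3, -1, 0]
  Merge [25] + [11] -> [11, 25]
  Merge [21] + [11, 25] -> [11, 21, 25]
  Merge [-3, -1, 0] + [11, 21, 25] -> [-3, -1, 0, 11, 21, 25]


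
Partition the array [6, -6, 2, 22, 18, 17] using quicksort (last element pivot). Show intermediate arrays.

Partition 1: pivot=17 at index 3 -> [6, -6, 2, 17, 18, 22]
Partition 2: pivot=2 at index 1 -> [-6, 2, 6, 17, 18, 22]
Partition 3: pivot=22 at index 5 -> [-6, 2, 6, 17, 18, 22]


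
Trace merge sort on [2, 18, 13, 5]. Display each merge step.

Divide and conquer:
  Merge [2] + [18] -> [2, 18]
  Merge [13] + [5] -> [5, 13]
  Merge [2, 18] + [5, 13] -> [2, 5, 13, 18]


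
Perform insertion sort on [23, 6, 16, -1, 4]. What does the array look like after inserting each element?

First element 23 is already 'sorted'
Insert 6: shifted 1 elements -> [6, 23, 16, -1, 4]
Insert 16: shifted 1 elements -> [6, 16, 23, -1, 4]
Insert -1: shifted 3 elements -> [-1, 6, 16, 23, 4]
Insert 4: shifted 3 elements -> [-1, 4, 6, 16, 23]


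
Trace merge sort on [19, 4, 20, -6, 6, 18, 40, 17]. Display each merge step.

Divide and conquer:
  Merge [19] + [4] -> [4, 19]
  Merge [20] + [-6] -> [-6, 20]
  Merge [4, 19] + [-6, 20] -> [-6, 4, 19, 20]
  Merge [6] + [18] -> [6, 18]
  Merge [40] + [17] -> [17, 40]
  Merge [6, 18] + [17, 40] -> [6, 17, 18, 40]
  Merge [-6, 4, 19, 20] + [6, 17, 18, 40] -> [-6, 4, 6, 17, 18, 19, 20, 40]


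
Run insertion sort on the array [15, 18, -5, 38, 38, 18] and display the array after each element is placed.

First element 15 is already 'sorted'
Insert 18: shifted 0 elements -> [15, 18, -5, 38, 38, 18]
Insert -5: shifted 2 elements -> [-5, 15, 18, 38, 38, 18]
Insert 38: shifted 0 elements -> [-5, 15, 18, 38, 38, 18]
Insert 38: shifted 0 elements -> [-5, 15, 18, 38, 38, 18]
Insert 18: shifted 2 elements -> [-5, 15, 18, 18, 38, 38]


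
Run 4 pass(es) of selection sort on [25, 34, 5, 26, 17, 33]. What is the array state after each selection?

Pass 1: Select minimum 5 at index 2, swap -> [5, 34, 25, 26, 17, 33]
Pass 2: Select minimum 17 at index 4, swap -> [5, 17, 25, 26, 34, 33]
Pass 3: Select minimum 25 at index 2, swap -> [5, 17, 25, 26, 34, 33]
Pass 4: Select minimum 26 at index 3, swap -> [5, 17, 25, 26, 34, 33]


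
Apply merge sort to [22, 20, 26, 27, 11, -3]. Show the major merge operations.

Divide and conquer:
  Merge [20] + [26] -> [20, 26]
  Merge [22] + [20, 26] -> [20, 22, 26]
  Merge [11] + [-3] -> [-3, 11]
  Merge [27] + [-3, 11] -> [-3, 11, 27]
  Merge [20, 22, 26] + [-3, 11, 27] -> [-3, 11, 20, 22, 26, 27]


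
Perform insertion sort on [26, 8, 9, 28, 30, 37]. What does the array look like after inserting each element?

First element 26 is already 'sorted'
Insert 8: shifted 1 elements -> [8, 26, 9, 28, 30, 37]
Insert 9: shifted 1 elements -> [8, 9, 26, 28, 30, 37]
Insert 28: shifted 0 elements -> [8, 9, 26, 28, 30, 37]
Insert 30: shifted 0 elements -> [8, 9, 26, 28, 30, 37]
Insert 37: shifted 0 elements -> [8, 9, 26, 28, 30, 37]


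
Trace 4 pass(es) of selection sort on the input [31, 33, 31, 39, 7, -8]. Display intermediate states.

Pass 1: Select minimum -8 at index 5, swap -> [-8, 33, 31, 39, 7, 31]
Pass 2: Select minimum 7 at index 4, swap -> [-8, 7, 31, 39, 33, 31]
Pass 3: Select minimum 31 at index 2, swap -> [-8, 7, 31, 39, 33, 31]
Pass 4: Select minimum 31 at index 5, swap -> [-8, 7, 31, 31, 33, 39]


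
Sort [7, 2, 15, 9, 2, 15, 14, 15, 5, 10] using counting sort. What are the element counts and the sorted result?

Count array: [0, 0, 2, 0, 0, 1, 0, 1, 0, 1, 1, 0, 0, 0, 1, 3]
(count[i] = number of elements equal to i)
Cumulative count: [0, 0, 2, 2, 2, 3, 3, 4, 4, 5, 6, 6, 6, 6, 7, 10]
Sorted: [2, 2, 5, 7, 9, 10, 14, 15, 15, 15]


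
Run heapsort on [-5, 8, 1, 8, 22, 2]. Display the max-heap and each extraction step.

Build heap: [22, 8, 2, -5, 8, 1]
Extract 22: [8, 8, 2, -5, 1, 22]
Extract 8: [8, 1, 2, -5, 8, 22]
Extract 8: [2, 1, -5, 8, 8, 22]
Extract 2: [1, -5, 2, 8, 8, 22]
Extract 1: [-5, 1, 2, 8, 8, 22]


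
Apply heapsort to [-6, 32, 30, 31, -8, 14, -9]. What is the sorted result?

Build heap: [32, 31, 30, -6, -8, 14, -9]
Extract 32: [31, -6, 30, -9, -8, 14, 32]
Extract 31: [30, -6, 14, -9, -8, 31, 32]
Extract 30: [14, -6, -8, -9, 30, 31, 32]
Extract 14: [-6, -9, -8, 14, 30, 31, 32]
Extract -6: [-8, -9, -6, 14, 30, 31, 32]
Extract -8: [-9, -8, -6, 14, 30, 31, 32]


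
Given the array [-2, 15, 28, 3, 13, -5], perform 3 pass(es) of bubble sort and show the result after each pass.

After pass 1: [-2, 15, 3, 13, -5, 28] (3 swaps)
After pass 2: [-2, 3, 13, -5, 15, 28] (3 swaps)
After pass 3: [-2, 3, -5, 13, 15, 28] (1 swaps)
Total swaps: 7


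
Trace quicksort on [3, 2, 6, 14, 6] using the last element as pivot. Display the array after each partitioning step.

Partition 1: pivot=6 at index 3 -> [3, 2, 6, 6, 14]
Partition 2: pivot=6 at index 2 -> [3, 2, 6, 6, 14]
Partition 3: pivot=2 at index 0 -> [2, 3, 6, 6, 14]


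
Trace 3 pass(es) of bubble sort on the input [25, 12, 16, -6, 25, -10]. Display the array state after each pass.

After pass 1: [12, 16, -6, 25, -10, 25] (4 swaps)
After pass 2: [12, -6, 16, -10, 25, 25] (2 swaps)
After pass 3: [-6, 12, -10, 16, 25, 25] (2 swaps)
Total swaps: 8
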